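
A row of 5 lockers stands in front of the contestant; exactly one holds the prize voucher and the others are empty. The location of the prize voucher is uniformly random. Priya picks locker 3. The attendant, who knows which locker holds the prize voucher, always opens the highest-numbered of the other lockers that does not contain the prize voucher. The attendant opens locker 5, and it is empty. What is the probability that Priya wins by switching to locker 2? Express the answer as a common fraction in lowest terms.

Condition on the true location of the prize voucher.
If it is in any of lockers 1, 2, 3, and 4 (prior 1/5 each): locker 5 is the highest-numbered option available, probability 1; weight (1/5)·1 = 1/5 each.
If it is in locker 5 (prior 1/5): the attendant opened locker 5, so this case is ruled out; weight (1/5)·0 = 0.
The weights sum to 4/5.
So P(the prize voucher in locker 2 | the attendant opened locker 5) = (1/5) / (4/5) = 1/4.

1/4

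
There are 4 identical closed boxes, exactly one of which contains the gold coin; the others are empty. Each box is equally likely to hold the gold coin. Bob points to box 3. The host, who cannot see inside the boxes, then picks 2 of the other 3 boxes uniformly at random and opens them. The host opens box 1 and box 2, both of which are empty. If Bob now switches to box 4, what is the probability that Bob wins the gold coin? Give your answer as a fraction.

Apply Bayes' rule, conditioning on where the gold coin actually is.
If it is in either of boxes 1 and 2 (prior 1/4 each): that box was opened and seen not to hold the prize — ruled out; weight (1/4)·0 = 0 each.
If it is in either of boxes 3 and 4 (prior 1/4 each): the host picks exactly this set with probability 1/3 regardless, and none is the prize; weight (1/4)·(1/3) = 1/12 each.
The weights sum to 1/6.
So P(the gold coin in box 4 | the host opened box 1 and box 2) = (1/12) / (1/6) = 1/2.

1/2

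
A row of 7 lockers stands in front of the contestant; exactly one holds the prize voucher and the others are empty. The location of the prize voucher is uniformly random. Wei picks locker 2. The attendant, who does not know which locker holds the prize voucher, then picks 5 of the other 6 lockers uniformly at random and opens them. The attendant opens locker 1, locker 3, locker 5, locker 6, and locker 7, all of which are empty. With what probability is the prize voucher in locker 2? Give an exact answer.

1/2

Because the attendant chose which lockers to open without knowing where the prize voucher is, the choice is independent of the prize location. Learning that none of the 5 opened lockers holds the prize voucher simply rules out those 5 locations and leaves the remaining 2 lockers still equally likely by symmetry.
So P(the prize voucher in locker 2) = 1/2.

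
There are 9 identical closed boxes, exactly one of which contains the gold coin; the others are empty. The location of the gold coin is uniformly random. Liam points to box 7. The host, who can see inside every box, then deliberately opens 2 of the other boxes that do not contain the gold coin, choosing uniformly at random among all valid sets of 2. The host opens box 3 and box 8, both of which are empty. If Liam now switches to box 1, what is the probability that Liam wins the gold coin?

Condition on the true location of the gold coin.
If it is in any of boxes 1, 2, 4, 5, 6, and 9 (prior 1/9 each): the host has 21 equally likely choices, so probability 1/21; weight (1/9)·(1/21) = 1/189 each.
If it is in either of boxes 3 and 8 (prior 1/9 each): that box was opened and seen not to hold the prize — ruled out; weight (1/9)·0 = 0 each.
If it is in box 7 (prior 1/9): the host has 28 equally likely choices, so probability 1/28; weight (1/9)·(1/28) = 1/252.
The weights sum to 1/28.
So P(the gold coin in box 1 | the host opened box 3 and box 8) = (1/189) / (1/28) = 4/27.

4/27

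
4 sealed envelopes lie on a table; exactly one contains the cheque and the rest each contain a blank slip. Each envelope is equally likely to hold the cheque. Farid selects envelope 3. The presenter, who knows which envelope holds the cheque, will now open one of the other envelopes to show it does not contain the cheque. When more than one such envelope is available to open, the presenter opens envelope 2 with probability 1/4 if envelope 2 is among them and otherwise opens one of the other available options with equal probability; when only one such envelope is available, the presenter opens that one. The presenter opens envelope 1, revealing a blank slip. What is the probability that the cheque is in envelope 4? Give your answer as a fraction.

6/13

Apply Bayes' rule, conditioning on where the cheque actually is.
If it is in envelope 1 (prior 1/4): the presenter opened envelope 1, so this case is ruled out; weight (1/4)·0 = 0.
If it is in envelope 2 (prior 1/4): envelope 2 holds the prize so is unavailable; the presenter chooses uniformly among the 2 others, probability 1/2; weight (1/4)·(1/2) = 1/8.
If it is in envelope 3 (prior 1/4): envelope 2 is available but not opened; envelope 1 gets probability (1 − 1/4)/2 = 3/8; weight (1/4)·(3/8) = 3/32.
If it is in envelope 4 (prior 1/4): envelope 2 is available but not opened, probability 3/4; weight (1/4)·(3/4) = 3/16.
The weights sum to 13/32.
So P(the cheque in envelope 4 | the presenter opened envelope 1) = (3/16) / (13/32) = 6/13.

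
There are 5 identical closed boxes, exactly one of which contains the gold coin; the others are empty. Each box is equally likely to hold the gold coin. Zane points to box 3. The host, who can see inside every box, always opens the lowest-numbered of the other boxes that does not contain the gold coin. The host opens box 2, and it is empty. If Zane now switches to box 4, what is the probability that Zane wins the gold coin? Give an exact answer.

0

Consider each possible location of the gold coin in turn.
If it is in box 1 (prior 1/5): box 2 is the lowest-numbered option available, probability 1; weight (1/5)·1 = 1/5.
If it is in box 2 (prior 1/5): the host opened box 2, so this case is ruled out; weight (1/5)·0 = 0.
If it is in any of boxes 3, 4, and 5 (prior 1/5 each): the host would have opened box 1 instead, probability 0; weight (1/5)·0 = 0 each.
The weights sum to 1/5.
So P(the gold coin in box 4 | the host opened box 2) = 0 / (1/5) = 0.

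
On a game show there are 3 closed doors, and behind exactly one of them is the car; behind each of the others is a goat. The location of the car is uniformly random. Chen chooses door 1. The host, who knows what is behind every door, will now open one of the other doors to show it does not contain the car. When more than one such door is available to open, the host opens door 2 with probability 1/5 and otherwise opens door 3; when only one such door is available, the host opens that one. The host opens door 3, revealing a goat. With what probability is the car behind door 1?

4/9

Consider each possible location of the car in turn.
If it is behind door 1 (prior 1/3): door 2 is available but not opened, probability 4/5; weight (1/3)·(4/5) = 4/15.
If it is behind door 2 (prior 1/3): only door 3 is available, probability 1; weight (1/3)·1 = 1/3.
If it is behind door 3 (prior 1/3): the host opened door 3, so this case is ruled out; weight (1/3)·0 = 0.
The weights sum to 3/5.
So P(the car behind door 1 | the host opened door 3) = (4/15) / (3/5) = 4/9.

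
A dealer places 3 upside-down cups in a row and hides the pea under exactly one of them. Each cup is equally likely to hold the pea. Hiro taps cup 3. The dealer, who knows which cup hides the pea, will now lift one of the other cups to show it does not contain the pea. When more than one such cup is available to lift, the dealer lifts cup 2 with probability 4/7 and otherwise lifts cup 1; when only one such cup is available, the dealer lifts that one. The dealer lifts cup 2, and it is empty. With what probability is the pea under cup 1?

Apply Bayes' rule, conditioning on where the pea actually is.
If it is under cup 1 (prior 1/3): only cup 2 is available, probability 1; weight (1/3)·1 = 1/3.
If it is under cup 2 (prior 1/3): the dealer opened cup 2, so this case is ruled out; weight (1/3)·0 = 0.
If it is under cup 3 (prior 1/3): cup 2 is available, opened with probability 4/7; weight (1/3)·(4/7) = 4/21.
The weights sum to 11/21.
So P(the pea under cup 1 | the dealer opened cup 2) = (1/3) / (11/21) = 7/11.

7/11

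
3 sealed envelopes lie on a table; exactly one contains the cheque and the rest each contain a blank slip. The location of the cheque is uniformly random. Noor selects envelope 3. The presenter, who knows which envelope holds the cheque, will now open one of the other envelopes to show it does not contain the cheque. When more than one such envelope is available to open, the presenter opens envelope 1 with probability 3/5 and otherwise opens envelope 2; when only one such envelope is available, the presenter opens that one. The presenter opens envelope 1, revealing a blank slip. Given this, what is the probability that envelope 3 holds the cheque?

3/8

Condition on the true location of the cheque.
If it is in envelope 1 (prior 1/3): the presenter opened envelope 1, so this case is ruled out; weight (1/3)·0 = 0.
If it is in envelope 2 (prior 1/3): only envelope 1 is available, probability 1; weight (1/3)·1 = 1/3.
If it is in envelope 3 (prior 1/3): envelope 1 is available, opened with probability 3/5; weight (1/3)·(3/5) = 1/5.
The weights sum to 8/15.
So P(the cheque in envelope 3 | the presenter opened envelope 1) = (1/5) / (8/15) = 3/8.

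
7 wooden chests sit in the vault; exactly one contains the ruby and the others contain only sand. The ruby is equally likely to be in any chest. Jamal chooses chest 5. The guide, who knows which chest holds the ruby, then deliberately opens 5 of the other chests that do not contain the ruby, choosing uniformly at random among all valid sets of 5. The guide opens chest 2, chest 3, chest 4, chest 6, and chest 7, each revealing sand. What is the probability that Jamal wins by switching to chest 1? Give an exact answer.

Consider each possible location of the ruby in turn.
If it is in chest 1 (prior 1/7): the guide has no choice, probability 1; weight (1/7)·1 = 1/7.
If it is in any of chests 2, 3, 4, 6, and 7 (prior 1/7 each): that chest was opened and seen not to hold the prize — ruled out; weight (1/7)·0 = 0 each.
If it is in chest 5 (prior 1/7): the guide has 6 equally likely choices, so probability 1/6; weight (1/7)·(1/6) = 1/42.
The weights sum to 1/6.
So P(the ruby in chest 1 | the guide opened chest 2, chest 3, chest 4, chest 6, and chest 7) = (1/7) / (1/6) = 6/7.

6/7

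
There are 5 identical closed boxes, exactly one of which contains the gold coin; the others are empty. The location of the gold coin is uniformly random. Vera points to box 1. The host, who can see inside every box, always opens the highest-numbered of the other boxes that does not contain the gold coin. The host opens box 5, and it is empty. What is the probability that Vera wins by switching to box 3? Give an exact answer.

Condition on the true location of the gold coin.
If it is in any of boxes 1, 2, 3, and 4 (prior 1/5 each): box 5 is the highest-numbered option available, probability 1; weight (1/5)·1 = 1/5 each.
If it is in box 5 (prior 1/5): the host opened box 5, so this case is ruled out; weight (1/5)·0 = 0.
The weights sum to 4/5.
So P(the gold coin in box 3 | the host opened box 5) = (1/5) / (4/5) = 1/4.

1/4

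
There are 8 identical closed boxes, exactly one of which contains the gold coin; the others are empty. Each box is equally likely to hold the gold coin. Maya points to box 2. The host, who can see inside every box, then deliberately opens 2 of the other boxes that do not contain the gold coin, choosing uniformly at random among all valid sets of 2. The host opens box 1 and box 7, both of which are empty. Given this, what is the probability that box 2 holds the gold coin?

Consider each possible location of the gold coin in turn.
If it is in either of boxes 1 and 7 (prior 1/8 each): that box was opened and seen not to hold the prize — ruled out; weight (1/8)·0 = 0 each.
If it is in box 2 (prior 1/8): the host has 21 equally likely choices, so probability 1/21; weight (1/8)·(1/21) = 1/168.
If it is in any of boxes 3, 4, 5, 6, and 8 (prior 1/8 each): the host has 15 equally likely choices, so probability 1/15; weight (1/8)·(1/15) = 1/120 each.
The weights sum to 1/21.
So P(the gold coin in box 2 | the host opened box 1 and box 7) = (1/168) / (1/21) = 1/8.

1/8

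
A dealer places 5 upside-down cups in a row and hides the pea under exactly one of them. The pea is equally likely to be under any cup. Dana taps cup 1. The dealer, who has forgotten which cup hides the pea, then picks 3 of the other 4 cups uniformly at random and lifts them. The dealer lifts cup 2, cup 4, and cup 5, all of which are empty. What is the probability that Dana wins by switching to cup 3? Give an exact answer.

1/2

Because the dealer chose which cups to lift without knowing where the pea is, the choice is independent of the prize location. Learning that none of the 3 opened cups holds the pea simply rules out those 3 locations and leaves the remaining 2 cups still equally likely by symmetry.
So P(the pea under cup 3) = 1/2.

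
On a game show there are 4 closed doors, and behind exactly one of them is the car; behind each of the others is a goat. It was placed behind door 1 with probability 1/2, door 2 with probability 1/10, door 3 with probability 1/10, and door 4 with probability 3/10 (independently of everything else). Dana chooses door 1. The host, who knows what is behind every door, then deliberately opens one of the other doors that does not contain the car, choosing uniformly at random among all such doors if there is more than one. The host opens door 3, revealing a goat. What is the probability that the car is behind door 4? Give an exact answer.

9/22

Condition on the true location of the car.
If it is behind door 1 (prior 1/2): the host has 3 equally likely choices, so probability 1/3; weight (1/2)·(1/3) = 1/6.
If it is behind door 2 (prior 1/10): the host has 2 equally likely choices, so probability 1/2; weight (1/10)·(1/2) = 1/20.
If it is behind door 3 (prior 1/10): the host opened door 3, so this case is ruled out; weight (1/10)·0 = 0.
If it is behind door 4 (prior 3/10): the host has 2 equally likely choices, so probability 1/2; weight (3/10)·(1/2) = 3/20.
The weights sum to 11/30.
So P(the car behind door 4 | the host opened door 3) = (3/20) / (11/30) = 9/22.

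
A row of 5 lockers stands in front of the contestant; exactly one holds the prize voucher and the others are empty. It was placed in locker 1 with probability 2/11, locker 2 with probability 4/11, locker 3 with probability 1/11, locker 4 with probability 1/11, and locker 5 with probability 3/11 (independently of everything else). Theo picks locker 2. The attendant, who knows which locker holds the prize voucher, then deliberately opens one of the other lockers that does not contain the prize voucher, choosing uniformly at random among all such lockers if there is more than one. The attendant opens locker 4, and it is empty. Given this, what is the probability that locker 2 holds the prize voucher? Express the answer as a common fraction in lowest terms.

1/3

Condition on the true location of the prize voucher.
If it is in locker 1 (prior 2/11): the attendant has 3 equally likely choices, so probability 1/3; weight (2/11)·(1/3) = 2/33.
If it is in locker 2 (prior 4/11): the attendant has 4 equally likely choices, so probability 1/4; weight (4/11)·(1/4) = 1/11.
If it is in locker 3 (prior 1/11): the attendant has 3 equally likely choices, so probability 1/3; weight (1/11)·(1/3) = 1/33.
If it is in locker 4 (prior 1/11): the attendant opened locker 4, so this case is ruled out; weight (1/11)·0 = 0.
If it is in locker 5 (prior 3/11): the attendant has 3 equally likely choices, so probability 1/3; weight (3/11)·(1/3) = 1/11.
The weights sum to 3/11.
So P(the prize voucher in locker 2 | the attendant opened locker 4) = (1/11) / (3/11) = 1/3.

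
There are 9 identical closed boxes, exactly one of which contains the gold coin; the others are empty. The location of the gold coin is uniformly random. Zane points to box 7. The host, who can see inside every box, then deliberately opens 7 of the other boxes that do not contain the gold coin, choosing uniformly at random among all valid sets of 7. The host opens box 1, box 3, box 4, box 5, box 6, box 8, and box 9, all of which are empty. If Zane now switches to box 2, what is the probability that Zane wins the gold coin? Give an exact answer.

Condition on the true location of the gold coin.
If it is in any of boxes 1, 3, 4, 5, 6, 8, and 9 (prior 1/9 each): that box was opened and seen not to hold the prize — ruled out; weight (1/9)·0 = 0 each.
If it is in box 2 (prior 1/9): the host has no choice, probability 1; weight (1/9)·1 = 1/9.
If it is in box 7 (prior 1/9): the host has 8 equally likely choices, so probability 1/8; weight (1/9)·(1/8) = 1/72.
The weights sum to 1/8.
So P(the gold coin in box 2 | the host opened box 1, box 3, box 4, box 5, box 6, box 8, and box 9) = (1/9) / (1/8) = 8/9.

8/9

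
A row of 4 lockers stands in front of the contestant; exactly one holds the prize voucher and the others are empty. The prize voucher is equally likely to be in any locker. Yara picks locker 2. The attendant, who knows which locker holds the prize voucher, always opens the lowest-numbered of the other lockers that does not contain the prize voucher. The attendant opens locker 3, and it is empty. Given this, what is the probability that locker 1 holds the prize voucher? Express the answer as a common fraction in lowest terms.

Apply Bayes' rule, conditioning on where the prize voucher actually is.
If it is in locker 1 (prior 1/4): locker 3 is the lowest-numbered option available, probability 1; weight (1/4)·1 = 1/4.
If it is in either of lockers 2 and 4 (prior 1/4 each): the attendant would have opened locker 1 instead, probability 0; weight (1/4)·0 = 0 each.
If it is in locker 3 (prior 1/4): the attendant opened locker 3, so this case is ruled out; weight (1/4)·0 = 0.
The weights sum to 1/4.
So P(the prize voucher in locker 1 | the attendant opened locker 3) = (1/4) / (1/4) = 1.

1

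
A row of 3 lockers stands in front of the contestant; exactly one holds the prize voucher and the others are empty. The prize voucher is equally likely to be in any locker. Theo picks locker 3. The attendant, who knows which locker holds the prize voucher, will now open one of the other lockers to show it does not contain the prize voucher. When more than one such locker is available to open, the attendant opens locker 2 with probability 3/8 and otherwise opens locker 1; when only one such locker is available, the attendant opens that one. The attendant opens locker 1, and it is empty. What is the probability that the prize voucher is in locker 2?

Consider each possible location of the prize voucher in turn.
If it is in locker 1 (prior 1/3): the attendant opened locker 1, so this case is ruled out; weight (1/3)·0 = 0.
If it is in locker 2 (prior 1/3): only locker 1 is available, probability 1; weight (1/3)·1 = 1/3.
If it is in locker 3 (prior 1/3): locker 2 is available but not opened, probability 5/8; weight (1/3)·(5/8) = 5/24.
The weights sum to 13/24.
So P(the prize voucher in locker 2 | the attendant opened locker 1) = (1/3) / (13/24) = 8/13.

8/13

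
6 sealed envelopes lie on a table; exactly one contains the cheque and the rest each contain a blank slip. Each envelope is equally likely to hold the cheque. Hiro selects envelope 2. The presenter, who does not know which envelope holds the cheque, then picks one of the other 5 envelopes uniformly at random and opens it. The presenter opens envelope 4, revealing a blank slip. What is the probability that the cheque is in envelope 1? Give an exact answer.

1/5

Apply Bayes' rule, conditioning on where the cheque actually is.
If it is in any of envelopes 1, 2, 3, 5, and 6 (prior 1/6 each): the presenter picks envelope 4 with probability 1/5 regardless, and it is not the prize; weight (1/6)·(1/5) = 1/30 each.
If it is in envelope 4 (prior 1/6): the presenter opened envelope 4, so this case is ruled out; weight (1/6)·0 = 0.
The weights sum to 1/6.
So P(the cheque in envelope 1 | the presenter opened envelope 4) = (1/30) / (1/6) = 1/5.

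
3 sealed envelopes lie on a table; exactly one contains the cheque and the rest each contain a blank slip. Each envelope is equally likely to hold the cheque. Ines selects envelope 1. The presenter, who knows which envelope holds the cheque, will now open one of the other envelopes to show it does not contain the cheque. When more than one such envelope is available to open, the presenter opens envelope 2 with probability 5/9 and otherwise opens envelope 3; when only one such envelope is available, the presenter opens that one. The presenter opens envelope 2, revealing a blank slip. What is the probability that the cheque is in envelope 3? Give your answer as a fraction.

9/14

Apply Bayes' rule, conditioning on where the cheque actually is.
If it is in envelope 1 (prior 1/3): envelope 2 is available, opened with probability 5/9; weight (1/3)·(5/9) = 5/27.
If it is in envelope 2 (prior 1/3): the presenter opened envelope 2, so this case is ruled out; weight (1/3)·0 = 0.
If it is in envelope 3 (prior 1/3): only envelope 2 is available, probability 1; weight (1/3)·1 = 1/3.
The weights sum to 14/27.
So P(the cheque in envelope 3 | the presenter opened envelope 2) = (1/3) / (14/27) = 9/14.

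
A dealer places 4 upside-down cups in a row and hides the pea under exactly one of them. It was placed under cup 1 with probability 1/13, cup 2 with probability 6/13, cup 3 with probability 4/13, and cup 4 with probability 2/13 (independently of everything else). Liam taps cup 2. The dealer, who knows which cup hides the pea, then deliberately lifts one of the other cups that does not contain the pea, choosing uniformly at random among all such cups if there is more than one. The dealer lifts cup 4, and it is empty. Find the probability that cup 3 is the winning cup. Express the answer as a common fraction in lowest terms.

Consider each possible location of the pea in turn.
If it is under cup 1 (prior 1/13): the dealer has 2 equally likely choices, so probability 1/2; weight (1/13)·(1/2) = 1/26.
If it is under cup 2 (prior 6/13): the dealer has 3 equally likely choices, so probability 1/3; weight (6/13)·(1/3) = 2/13.
If it is under cup 3 (prior 4/13): the dealer has 2 equally likely choices, so probability 1/2; weight (4/13)·(1/2) = 2/13.
If it is under cup 4 (prior 2/13): the dealer opened cup 4, so this case is ruled out; weight (2/13)·0 = 0.
The weights sum to 9/26.
So P(the pea under cup 3 | the dealer opened cup 4) = (2/13) / (9/26) = 4/9.

4/9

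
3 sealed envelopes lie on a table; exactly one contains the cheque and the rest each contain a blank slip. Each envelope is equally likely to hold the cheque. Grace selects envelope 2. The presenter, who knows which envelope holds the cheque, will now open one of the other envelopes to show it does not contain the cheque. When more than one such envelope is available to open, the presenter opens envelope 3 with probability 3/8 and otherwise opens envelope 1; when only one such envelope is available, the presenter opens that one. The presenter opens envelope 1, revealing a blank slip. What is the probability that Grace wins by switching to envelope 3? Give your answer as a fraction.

8/13

Apply Bayes' rule, conditioning on where the cheque actually is.
If it is in envelope 1 (prior 1/3): the presenter opened envelope 1, so this case is ruled out; weight (1/3)·0 = 0.
If it is in envelope 2 (prior 1/3): envelope 3 is available but not opened, probability 5/8; weight (1/3)·(5/8) = 5/24.
If it is in envelope 3 (prior 1/3): only envelope 1 is available, probability 1; weight (1/3)·1 = 1/3.
The weights sum to 13/24.
So P(the cheque in envelope 3 | the presenter opened envelope 1) = (1/3) / (13/24) = 8/13.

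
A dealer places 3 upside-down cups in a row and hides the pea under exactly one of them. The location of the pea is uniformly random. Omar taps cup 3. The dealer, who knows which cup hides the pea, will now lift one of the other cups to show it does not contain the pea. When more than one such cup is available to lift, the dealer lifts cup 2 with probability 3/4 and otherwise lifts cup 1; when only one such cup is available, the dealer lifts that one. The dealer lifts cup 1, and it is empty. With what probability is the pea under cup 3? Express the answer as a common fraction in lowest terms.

1/5

Consider each possible location of the pea in turn.
If it is under cup 1 (prior 1/3): the dealer opened cup 1, so this case is ruled out; weight (1/3)·0 = 0.
If it is under cup 2 (prior 1/3): only cup 1 is available, probability 1; weight (1/3)·1 = 1/3.
If it is under cup 3 (prior 1/3): cup 2 is available but not opened, probability 1/4; weight (1/3)·(1/4) = 1/12.
The weights sum to 5/12.
So P(the pea under cup 3 | the dealer opened cup 1) = (1/12) / (5/12) = 1/5.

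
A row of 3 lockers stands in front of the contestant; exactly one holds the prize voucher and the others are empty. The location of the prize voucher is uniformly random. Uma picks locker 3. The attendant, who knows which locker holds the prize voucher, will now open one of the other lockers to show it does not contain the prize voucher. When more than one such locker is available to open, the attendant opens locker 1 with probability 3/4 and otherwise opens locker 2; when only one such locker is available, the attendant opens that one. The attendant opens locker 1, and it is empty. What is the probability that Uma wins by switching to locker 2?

4/7

Apply Bayes' rule, conditioning on where the prize voucher actually is.
If it is in locker 1 (prior 1/3): the attendant opened locker 1, so this case is ruled out; weight (1/3)·0 = 0.
If it is in locker 2 (prior 1/3): only locker 1 is available, probability 1; weight (1/3)·1 = 1/3.
If it is in locker 3 (prior 1/3): locker 1 is available, opened with probability 3/4; weight (1/3)·(3/4) = 1/4.
The weights sum to 7/12.
So P(the prize voucher in locker 2 | the attendant opened locker 1) = (1/3) / (7/12) = 4/7.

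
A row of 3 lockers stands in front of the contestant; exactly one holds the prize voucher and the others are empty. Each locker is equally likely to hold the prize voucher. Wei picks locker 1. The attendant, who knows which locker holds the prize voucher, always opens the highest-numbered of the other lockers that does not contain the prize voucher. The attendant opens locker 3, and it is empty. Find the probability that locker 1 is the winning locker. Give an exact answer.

1/2

Condition on the true location of the prize voucher.
If it is in either of lockers 1 and 2 (prior 1/3 each): locker 3 is the highest-numbered option available, probability 1; weight (1/3)·1 = 1/3 each.
If it is in locker 3 (prior 1/3): the attendant opened locker 3, so this case is ruled out; weight (1/3)·0 = 0.
The weights sum to 2/3.
So P(the prize voucher in locker 1 | the attendant opened locker 3) = (1/3) / (2/3) = 1/2.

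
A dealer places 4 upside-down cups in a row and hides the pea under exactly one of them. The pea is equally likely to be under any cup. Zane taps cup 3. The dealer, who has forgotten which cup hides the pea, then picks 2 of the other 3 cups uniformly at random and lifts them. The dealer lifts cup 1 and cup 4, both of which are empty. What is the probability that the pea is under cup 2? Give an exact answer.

1/2

Apply Bayes' rule, conditioning on where the pea actually is.
If it is under either of cups 1 and 4 (prior 1/4 each): that cup was opened and seen not to hold the prize — ruled out; weight (1/4)·0 = 0 each.
If it is under either of cups 2 and 3 (prior 1/4 each): the dealer picks exactly this set with probability 1/3 regardless, and none is the prize; weight (1/4)·(1/3) = 1/12 each.
The weights sum to 1/6.
So P(the pea under cup 2 | the dealer opened cup 1 and cup 4) = (1/12) / (1/6) = 1/2.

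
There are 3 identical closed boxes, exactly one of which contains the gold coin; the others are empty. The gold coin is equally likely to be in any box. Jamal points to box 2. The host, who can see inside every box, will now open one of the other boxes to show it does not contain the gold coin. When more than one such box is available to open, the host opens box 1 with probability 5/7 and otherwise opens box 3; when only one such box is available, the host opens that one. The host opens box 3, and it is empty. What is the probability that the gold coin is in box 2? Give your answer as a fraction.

2/9

Condition on the true location of the gold coin.
If it is in box 1 (prior 1/3): only box 3 is available, probability 1; weight (1/3)·1 = 1/3.
If it is in box 2 (prior 1/3): box 1 is available but not opened, probability 2/7; weight (1/3)·(2/7) = 2/21.
If it is in box 3 (prior 1/3): the host opened box 3, so this case is ruled out; weight (1/3)·0 = 0.
The weights sum to 3/7.
So P(the gold coin in box 2 | the host opened box 3) = (2/21) / (3/7) = 2/9.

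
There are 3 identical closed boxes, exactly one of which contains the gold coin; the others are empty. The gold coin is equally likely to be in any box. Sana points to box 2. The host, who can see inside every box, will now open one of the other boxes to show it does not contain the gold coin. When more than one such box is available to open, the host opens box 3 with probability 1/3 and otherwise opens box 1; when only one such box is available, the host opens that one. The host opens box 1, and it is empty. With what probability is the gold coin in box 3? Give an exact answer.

Condition on the true location of the gold coin.
If it is in box 1 (prior 1/3): the host opened box 1, so this case is ruled out; weight (1/3)·0 = 0.
If it is in box 2 (prior 1/3): box 3 is available but not opened, probability 2/3; weight (1/3)·(2/3) = 2/9.
If it is in box 3 (prior 1/3): only box 1 is available, probability 1; weight (1/3)·1 = 1/3.
The weights sum to 5/9.
So P(the gold coin in box 3 | the host opened box 1) = (1/3) / (5/9) = 3/5.

3/5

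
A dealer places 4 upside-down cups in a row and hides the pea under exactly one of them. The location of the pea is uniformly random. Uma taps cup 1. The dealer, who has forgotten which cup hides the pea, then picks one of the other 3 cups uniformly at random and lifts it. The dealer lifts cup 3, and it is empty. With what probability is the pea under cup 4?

Because the dealer chose which cup to lift without knowing where the pea is, the choice is independent of the prize location. Learning that cup 3 does not hold the pea simply rules out that one location and leaves the remaining 3 cups still equally likely by symmetry.
So P(the pea under cup 4) = 1/3.

1/3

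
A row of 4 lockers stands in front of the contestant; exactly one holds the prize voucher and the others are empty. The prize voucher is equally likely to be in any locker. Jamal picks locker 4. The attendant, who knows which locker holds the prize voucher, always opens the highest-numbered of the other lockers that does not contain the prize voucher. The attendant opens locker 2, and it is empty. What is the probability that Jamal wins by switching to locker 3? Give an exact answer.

1

Condition on the true location of the prize voucher.
If it is in either of lockers 1 and 4 (prior 1/4 each): the attendant would have opened locker 3 instead, probability 0; weight (1/4)·0 = 0 each.
If it is in locker 2 (prior 1/4): the attendant opened locker 2, so this case is ruled out; weight (1/4)·0 = 0.
If it is in locker 3 (prior 1/4): locker 2 is the highest-numbered option available, probability 1; weight (1/4)·1 = 1/4.
The weights sum to 1/4.
So P(the prize voucher in locker 3 | the attendant opened locker 2) = (1/4) / (1/4) = 1.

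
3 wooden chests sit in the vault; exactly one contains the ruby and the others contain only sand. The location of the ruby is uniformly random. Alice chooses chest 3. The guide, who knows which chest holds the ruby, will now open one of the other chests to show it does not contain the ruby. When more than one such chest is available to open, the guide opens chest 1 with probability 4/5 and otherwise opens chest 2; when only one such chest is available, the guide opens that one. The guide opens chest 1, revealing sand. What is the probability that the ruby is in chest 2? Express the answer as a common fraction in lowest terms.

Consider each possible location of the ruby in turn.
If it is in chest 1 (prior 1/3): the guide opened chest 1, so this case is ruled out; weight (1/3)·0 = 0.
If it is in chest 2 (prior 1/3): only chest 1 is available, probability 1; weight (1/3)·1 = 1/3.
If it is in chest 3 (prior 1/3): chest 1 is available, opened with probability 4/5; weight (1/3)·(4/5) = 4/15.
The weights sum to 3/5.
So P(the ruby in chest 2 | the guide opened chest 1) = (1/3) / (3/5) = 5/9.

5/9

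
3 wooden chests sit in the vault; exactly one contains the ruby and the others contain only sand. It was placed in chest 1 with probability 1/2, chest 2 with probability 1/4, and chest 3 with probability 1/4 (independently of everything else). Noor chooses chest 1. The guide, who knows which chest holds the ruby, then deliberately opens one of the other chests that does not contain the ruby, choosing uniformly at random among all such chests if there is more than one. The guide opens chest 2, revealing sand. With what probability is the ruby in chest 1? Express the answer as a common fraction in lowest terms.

1/2

Consider each possible location of the ruby in turn.
If it is in chest 1 (prior 1/2): the guide has 2 equally likely choices, so probability 1/2; weight (1/2)·(1/2) = 1/4.
If it is in chest 2 (prior 1/4): the guide opened chest 2, so this case is ruled out; weight (1/4)·0 = 0.
If it is in chest 3 (prior 1/4): the guide has no choice, probability 1; weight (1/4)·1 = 1/4.
The weights sum to 1/2.
So P(the ruby in chest 1 | the guide opened chest 2) = (1/4) / (1/2) = 1/2.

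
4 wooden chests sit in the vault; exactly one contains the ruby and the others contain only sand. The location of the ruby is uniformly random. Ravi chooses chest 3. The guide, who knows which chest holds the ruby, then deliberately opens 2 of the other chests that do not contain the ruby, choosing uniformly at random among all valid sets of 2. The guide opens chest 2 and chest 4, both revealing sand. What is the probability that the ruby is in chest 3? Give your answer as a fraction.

1/4

Apply Bayes' rule, conditioning on where the ruby actually is.
If it is in chest 1 (prior 1/4): the guide has no choice, probability 1; weight (1/4)·1 = 1/4.
If it is in either of chests 2 and 4 (prior 1/4 each): that chest was opened and seen not to hold the prize — ruled out; weight (1/4)·0 = 0 each.
If it is in chest 3 (prior 1/4): the guide has 3 equally likely choices, so probability 1/3; weight (1/4)·(1/3) = 1/12.
The weights sum to 1/3.
So P(the ruby in chest 3 | the guide opened chest 2 and chest 4) = (1/12) / (1/3) = 1/4.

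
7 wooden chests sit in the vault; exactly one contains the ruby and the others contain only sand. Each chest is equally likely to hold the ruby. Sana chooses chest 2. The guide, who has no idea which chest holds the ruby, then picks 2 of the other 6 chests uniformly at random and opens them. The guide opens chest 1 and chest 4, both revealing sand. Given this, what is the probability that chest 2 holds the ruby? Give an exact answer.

Condition on the true location of the ruby.
If it is in either of chests 1 and 4 (prior 1/7 each): that chest was opened and seen not to hold the prize — ruled out; weight (1/7)·0 = 0 each.
If it is in any of chests 2, 3, 5, 6, and 7 (prior 1/7 each): the guide picks exactly this set with probability 1/15 regardless, and none is the prize; weight (1/7)·(1/15) = 1/105 each.
The weights sum to 1/21.
So P(the ruby in chest 2 | the guide opened chest 1 and chest 4) = (1/105) / (1/21) = 1/5.

1/5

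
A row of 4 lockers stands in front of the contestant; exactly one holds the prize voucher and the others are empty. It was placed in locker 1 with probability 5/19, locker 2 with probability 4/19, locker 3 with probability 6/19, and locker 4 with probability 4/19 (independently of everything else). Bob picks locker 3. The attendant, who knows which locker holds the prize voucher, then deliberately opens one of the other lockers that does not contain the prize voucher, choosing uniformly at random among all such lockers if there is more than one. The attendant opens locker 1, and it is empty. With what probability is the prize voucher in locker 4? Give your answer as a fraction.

Apply Bayes' rule, conditioning on where the prize voucher actually is.
If it is in locker 1 (prior 5/19): the attendant opened locker 1, so this case is ruled out; weight (5/19)·0 = 0.
If it is in either of lockers 2 and 4 (prior 4/19 each): the attendant has 2 equally likely choices, so probability 1/2; weight (4/19)·(1/2) = 2/19 each.
If it is in locker 3 (prior 6/19): the attendant has 3 equally likely choices, so probability 1/3; weight (6/19)·(1/3) = 2/19.
The weights sum to 6/19.
So P(the prize voucher in locker 4 | the attendant opened locker 1) = (2/19) / (6/19) = 1/3.

1/3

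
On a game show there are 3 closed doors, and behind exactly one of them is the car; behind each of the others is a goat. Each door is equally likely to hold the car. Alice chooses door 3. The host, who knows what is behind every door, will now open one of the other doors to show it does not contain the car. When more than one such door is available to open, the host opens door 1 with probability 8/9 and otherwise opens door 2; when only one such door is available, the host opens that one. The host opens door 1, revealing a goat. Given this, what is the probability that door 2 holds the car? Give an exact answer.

Condition on the true location of the car.
If it is behind door 1 (prior 1/3): the host opened door 1, so this case is ruled out; weight (1/3)·0 = 0.
If it is behind door 2 (prior 1/3): only door 1 is available, probability 1; weight (1/3)·1 = 1/3.
If it is behind door 3 (prior 1/3): door 1 is available, opened with probability 8/9; weight (1/3)·(8/9) = 8/27.
The weights sum to 17/27.
So P(the car behind door 2 | the host opened door 1) = (1/3) / (17/27) = 9/17.

9/17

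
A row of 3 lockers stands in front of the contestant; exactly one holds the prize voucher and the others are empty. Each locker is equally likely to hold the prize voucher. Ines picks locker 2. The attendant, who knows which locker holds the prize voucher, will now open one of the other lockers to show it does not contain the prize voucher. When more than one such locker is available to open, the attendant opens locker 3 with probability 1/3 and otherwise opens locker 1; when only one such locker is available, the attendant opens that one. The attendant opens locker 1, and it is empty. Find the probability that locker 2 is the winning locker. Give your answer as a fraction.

2/5

Consider each possible location of the prize voucher in turn.
If it is in locker 1 (prior 1/3): the attendant opened locker 1, so this case is ruled out; weight (1/3)·0 = 0.
If it is in locker 2 (prior 1/3): locker 3 is available but not opened, probability 2/3; weight (1/3)·(2/3) = 2/9.
If it is in locker 3 (prior 1/3): only locker 1 is available, probability 1; weight (1/3)·1 = 1/3.
The weights sum to 5/9.
So P(the prize voucher in locker 2 | the attendant opened locker 1) = (2/9) / (5/9) = 2/5.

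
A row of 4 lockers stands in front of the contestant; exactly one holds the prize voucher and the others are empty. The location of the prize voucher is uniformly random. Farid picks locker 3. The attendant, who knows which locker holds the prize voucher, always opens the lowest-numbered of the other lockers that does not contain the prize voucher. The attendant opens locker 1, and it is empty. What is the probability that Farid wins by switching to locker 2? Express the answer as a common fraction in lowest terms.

1/3

Condition on the true location of the prize voucher.
If it is in locker 1 (prior 1/4): the attendant opened locker 1, so this case is ruled out; weight (1/4)·0 = 0.
If it is in any of lockers 2, 3, and 4 (prior 1/4 each): locker 1 is the lowest-numbered option available, probability 1; weight (1/4)·1 = 1/4 each.
The weights sum to 3/4.
So P(the prize voucher in locker 2 | the attendant opened locker 1) = (1/4) / (3/4) = 1/3.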